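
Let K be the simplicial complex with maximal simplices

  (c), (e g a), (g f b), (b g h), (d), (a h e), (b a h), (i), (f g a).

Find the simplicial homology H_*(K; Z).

H_0 = Z^4,  H_1 = Z,  H_2 = 0.

Order the vertices as a < b < c < d < e < f < g < h < i. Listing each simplex with vertices in this order, K has dimension 2 with simplices:

  0-simplices (9): a, b, c, d, e, f, g, h, i
  1-simplices (12): ab, ae, af, ag, ah, bf, bg, bh, eg, eh, fg, gh
  2-simplices (6): abh, aeg, aeh, afg, bfg, bgh

giving chain groups C_0 ≅ Z^9, C_1 ≅ Z^12, C_2 ≅ Z^6.

∂_1: C_1 → C_0 maps an edge to its endpoints' difference, ∂[p,q] = q − p. For instance
  ∂ah = h − a.
As a 9×12 matrix over Z this has rank 5, with invariant factors (1,1,1,1,1).

∂_2: C_2 → C_1 maps a triangle to the signed sum of its edges. For instance
  ∂abh = bh − ah + ab,
  ∂aeg = eg − ag + ae.
This gives a 12×6 integer matrix of rank 6; reducing to Smith normal form yields diagonal entries (1,1,1,1,1,1).

Computing H_k = (kernel of ∂_k) / (image of ∂_{k+1}):

  H_0: rank C_0 − rank ∂_1 = 9 − 5 = 4, and the invariant factors of ∂_1 are all 1, so H_0 = Z^4.
  H_1: rank ker ∂_1 − rank ∂_2 = (12 − 5) − 6 = 1, and the invariant factors of ∂_2 are all 1, so H_1 = Z.
  H_2: rank ker ∂_2 − rank ∂_3 = (6 − 6) − 0 = 0, and there is no ∂_3, so H_2 = 0.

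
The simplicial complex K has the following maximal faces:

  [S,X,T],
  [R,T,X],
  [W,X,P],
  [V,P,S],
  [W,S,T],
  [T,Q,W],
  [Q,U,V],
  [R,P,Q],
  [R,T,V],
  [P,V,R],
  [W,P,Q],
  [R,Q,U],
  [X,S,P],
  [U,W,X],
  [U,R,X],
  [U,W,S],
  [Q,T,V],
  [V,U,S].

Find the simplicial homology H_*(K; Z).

K has 9 vertices, 27 edges, 18 triangles.
rank ∂_0 = 0, rank ∂_1 = 8 ⇒ b_0 = 9 − 0 − 8 = 1; all invariant factors of ∂_1 are 1 so no torsion. So H_0 ≅ Z.
rank ∂_1 = 8, rank ∂_2 = 18 ⇒ b_1 = 27 − 8 − 18 = 1; ∂_2 has invariant factor(s) [2] giving torsion. So H_1 ≅ Z × Z/2.
rank ∂_2 = 18, rank ∂_3 = 0 ⇒ b_2 = 18 − 18 − 0 = 0. So H_2 ≅ 0.

H_0 = Z,  H_1 = Z × Z/2,  H_2 = 0.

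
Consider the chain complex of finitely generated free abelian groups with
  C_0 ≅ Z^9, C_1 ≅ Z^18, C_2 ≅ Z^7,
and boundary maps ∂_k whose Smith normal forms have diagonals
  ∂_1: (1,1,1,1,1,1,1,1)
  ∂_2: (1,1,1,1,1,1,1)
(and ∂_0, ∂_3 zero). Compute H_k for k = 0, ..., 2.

H_0: b_0 = 9 − 0 − 8 = 1; torsion from ∂_1 factors > 1: none. So H_0 ≅ Z.
H_1: b_1 = 18 − 8 − 7 = 3; torsion from ∂_2 factors > 1: none. So H_1 ≅ Z^3.
H_2: b_2 = 7 − 7 − 0 = 0; torsion from ∂_3 factors > 1: none. So H_2 ≅ 0.

H_0 ≅ Z,  H_1 ≅ Z^3,  H_2 = 0.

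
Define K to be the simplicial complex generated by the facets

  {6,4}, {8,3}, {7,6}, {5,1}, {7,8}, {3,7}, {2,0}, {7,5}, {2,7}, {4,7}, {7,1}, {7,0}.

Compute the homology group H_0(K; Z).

Order the vertices as 0 < 1 < 2 < 3 < 4 < 5 < 6 < 7 < 8. Listing each simplex with vertices in this order, K has dimension 1 with simplices:

  0-simplices (9): [0], [1], [2], [3], [4], [5], [6], [7], [8]
  1-simplices (12): [0,2], [0,7], [1,5], [1,7], [2,7], [3,7], [3,8], [4,6], [4,7], [5,7], [6,7], [7,8]

so the chain groups are C_0 ≅ Z^9, C_1 ≅ Z^12.

Boundary ∂_1: C_1 → C_0 maps an edge to its endpoints' difference, ∂[p,q] = q − p.
This gives a 9×12 integer matrix of rank 8; reducing to Smith normal form yields diagonal entries (1,1,1,1,1,1,1,1).

Now H_k = ker ∂_k / im ∂_{k+1}, so:

  H_0: rank C_0 − rank ∂_1 = 9 − 8 = 1, and the invariant factors of ∂_1 are all 1, so H_0 = Z.

H_0 = Z.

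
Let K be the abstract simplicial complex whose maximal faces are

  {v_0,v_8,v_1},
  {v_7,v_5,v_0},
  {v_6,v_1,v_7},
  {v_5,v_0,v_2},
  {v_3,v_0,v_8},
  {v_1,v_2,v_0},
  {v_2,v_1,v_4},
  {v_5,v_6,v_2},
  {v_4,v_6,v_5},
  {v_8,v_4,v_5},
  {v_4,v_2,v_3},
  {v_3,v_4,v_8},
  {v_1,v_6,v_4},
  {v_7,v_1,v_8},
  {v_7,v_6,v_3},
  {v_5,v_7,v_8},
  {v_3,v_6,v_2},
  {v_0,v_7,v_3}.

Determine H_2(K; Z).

Take the total order v_0 < v_1 < v_2 < v_3 < v_4 < v_5 < v_6 < v_7 < v_8 on the vertex set. Then K (dimension 2) consists of the simplices:

  0-simplices (9): [v_0], [v_1], [v_2], [v_3], [v_4], [v_5], [v_6], [v_7], [v_8]
  1-simplices (27): (27 of them)
  2-simplices (18): (18 of them)

Hence C_0 ≅ Z^9, C_1 ≅ Z^27, C_2 ≅ Z^18.

Boundary ∂_1: C_1 → C_0 sends each edge [p,q] (with p < q) to q − p. For instance
  ∂[v_1,v_8] = [v_8] − [v_1].
The resulting 9×27 matrix has rank 8, and its Smith normal form has invariant factors (1,1,1,1,1,1,1,1).

Boundary ∂_2: C_2 → C_1 sends each 2-simplex [p,q,r] to [q,r] − [p,r] + [p,q]. For instance
  ∂[v_2,v_3,v_4] = [v_3,v_4] − [v_2,v_4] + [v_2,v_3],
  ∂[v_1,v_4,v_6] = [v_4,v_6] − [v_1,v_6] + [v_1,v_4].
The 27×18 boundary matrix has rank 18 and Smith normal form diag(1,1,1,1,1,1,1,1,1,1,1,1,1,1,1,1,1,2).

Now H_k = ker ∂_k / im ∂_{k+1}, so:

  H_2: rank ker ∂_2 − rank ∂_3 = (18 − 18) − 0 = 0, and there is no ∂_3, so H_2 ≅ 0.

H_2 = 0.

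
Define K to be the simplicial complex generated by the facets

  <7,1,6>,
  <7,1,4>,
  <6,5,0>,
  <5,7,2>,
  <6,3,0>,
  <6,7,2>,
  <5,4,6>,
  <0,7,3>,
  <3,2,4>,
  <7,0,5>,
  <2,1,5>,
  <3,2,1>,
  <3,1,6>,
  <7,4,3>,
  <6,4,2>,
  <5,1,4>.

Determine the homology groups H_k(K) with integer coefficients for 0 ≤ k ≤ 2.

H_0 ≅ Z,  H_1 ≅ Z^2,  H_2 ≅ Z.

We work with the vertex ordering 0 < 1 < 2 < 3 < 4 < 5 < 6 < 7. The simplices of K, each written with vertices in increasing order, are:

  0-simplices (8): [0], [1], [2], [3], [4], [5], [6], [7]
  1-simplices (24): (24 of them)
  2-simplices (16): [0,3,6], [0,3,7], [0,5,6], [0,5,7], [1,2,3], [1,2,5], [1,3,6], [1,4,5], [1,4,7], [1,6,7], [2,3,4], [2,4,6], [2,5,7], [2,6,7], [3,4,7], [4,5,6]

Hence C_0 ≅ Z^8, C_1 ≅ Z^24, C_2 ≅ Z^16.

The boundary map ∂_1: C_1 → C_0 is given by ∂[p,q] = [q] − [p]. For instance
  ∂[4,6] = [6] − [4].
This gives a 8×24 integer matrix of rank 7; reducing to Smith normal form yields diagonal entries (1,1,1,1,1,1,1).

The boundary map ∂_2: C_2 → C_1 acts by ∂[p,q,r] = [q,r] − [p,r] + [p,q]. For instance
  ∂[2,4,6] = [4,6] − [2,6] + [2,4],
  ∂[1,4,5] = [4,5] − [1,5] + [1,4].
This gives a 24×16 integer matrix of rank 15; reducing to Smith normal form yields diagonal entries (1,1,1,1,1,1,1,1,1,1,1,1,1,1,1).

Reading off H_k = ker ∂_k / im ∂_{k+1}:

  H_0: rank C_0 − rank ∂_1 = 8 − 7 = 1, and the invariant factors of ∂_1 are all 1, so H_0 = Z.
  H_1: rank ker ∂_1 − rank ∂_2 = (24 − 7) − 15 = 2, and the invariant factors of ∂_2 are all 1, so H_1 = Z^2.
  H_2: rank ker ∂_2 − rank ∂_3 = (16 − 15) − 0 = 1, and there is no ∂_3, so H_2 = Z.

(K is a triangulation of the torus T^2.)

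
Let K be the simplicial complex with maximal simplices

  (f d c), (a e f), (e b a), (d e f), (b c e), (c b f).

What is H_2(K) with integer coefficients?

Fix the vertex order a < b < c < d < e < f and write every simplex with vertices in increasing order. Then dim K = 2 and the simplices of K are:

  0-simplices (6): a, b, c, d, e, f
  1-simplices (12): ab, ae, af, bc, be, bf, cd, ce, cf, de, df, ef
  2-simplices (6): abe, aef, bce, bcf, cdf, def

Hence C_0 ≅ Z^6, C_1 ≅ Z^12, C_2 ≅ Z^6.

Boundary ∂_1: C_1 → C_0 maps an edge to its endpoints' difference, ∂[p,q] = q − p.
As a 6×12 matrix over Z this has rank 5, with invariant factors (1,1,1,1,1).

Boundary ∂_2: C_2 → C_1 sends each 2-simplex [p,q,r] to [q,r] − [p,r] + [p,q]. For instance
  ∂def = ef − df + de,
  ∂cdf = df − cf + cd.
The resulting 12×6 matrix has rank 6, and its Smith normal form has invariant factors (1,1,1,1,1,1).

Computing H_k = (kernel of ∂_k) / (image of ∂_{k+1}):

  H_2: rank ker ∂_2 − rank ∂_3 = (6 − 6) − 0 = 0, and there is no ∂_3, so H_2 = 0.

H_2 = 0.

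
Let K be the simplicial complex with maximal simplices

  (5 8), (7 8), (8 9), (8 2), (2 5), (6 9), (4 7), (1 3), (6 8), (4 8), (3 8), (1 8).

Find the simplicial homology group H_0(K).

Order the vertices as 1 < 2 < 3 < 4 < 5 < 6 < 7 < 8 < 9. Listing each simplex with vertices in this order, K has dimension 1 with simplices:

  0-simplices (9): [1], [2], [3], [4], [5], [6], [7], [8], [9]
  1-simplices (12): [1,3], [1,8], [2,5], [2,8], [3,8], [4,7], [4,8], [5,8], [6,8], [6,9], [7,8], [8,9]

Hence C_0 ≅ Z^9, C_1 ≅ Z^12.

Boundary ∂_1: C_1 → C_0 is given by ∂[p,q] = [q] − [p]. For instance
  ∂[6,8] = [8] − [6].
The 9×12 boundary matrix has rank 8 and Smith normal form diag(1,1,1,1,1,1,1,1).

Computing H_k = (kernel of ∂_k) / (image of ∂_{k+1}):

  H_0: rank C_0 − rank ∂_1 = 9 − 8 = 1, and the invariant factors of ∂_1 are all 1, so H_0 = Z.

H_0 = Z.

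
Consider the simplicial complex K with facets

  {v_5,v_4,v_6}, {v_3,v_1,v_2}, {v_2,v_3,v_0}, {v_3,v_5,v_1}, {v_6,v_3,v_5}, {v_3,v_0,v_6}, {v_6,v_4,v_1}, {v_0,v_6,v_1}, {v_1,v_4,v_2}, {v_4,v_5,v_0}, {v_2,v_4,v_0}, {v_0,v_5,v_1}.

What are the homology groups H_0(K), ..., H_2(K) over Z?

K has 7 vertices, 18 edges, 12 triangles.
rank ∂_0 = 0, rank ∂_1 = 6 ⇒ b_0 = 7 − 0 − 6 = 1; all invariant factors of ∂_1 are 1 so no torsion. So H_0 = Z.
rank ∂_1 = 6, rank ∂_2 = 12 ⇒ b_1 = 18 − 6 − 12 = 0; ∂_2 has invariant factor(s) [2] giving torsion. So H_1 = Z/2Z.
rank ∂_2 = 12, rank ∂_3 = 0 ⇒ b_2 = 12 − 12 − 0 = 0. So H_2 = 0.

H_0 ≅ Z,  H_1 ≅ Z/2Z,  H_2 = 0.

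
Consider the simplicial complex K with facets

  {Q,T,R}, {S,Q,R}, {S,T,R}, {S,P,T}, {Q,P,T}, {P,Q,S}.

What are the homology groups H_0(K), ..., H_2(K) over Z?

Fix the vertex order P < Q < R < S < T and write every simplex with vertices in increasing order. Then dim K = 2 and the simplices of K are:

  0-simplices (5): P, Q, R, S, T
  1-simplices (9): PQ, PS, PT, QR, QS, QT, RS, RT, ST
  2-simplices (6): PQS, PQT, PST, QRS, QRT, RST

so the chain groups are C_0 ≅ Z^5, C_1 ≅ Z^9, C_2 ≅ Z^6.

The boundary map ∂_1: C_1 → C_0 maps an edge to its endpoints' difference, ∂[p,q] = q − p. For instance
  ∂ST = T − S.
This gives a 5×9 integer matrix of rank 4; reducing to Smith normal form yields diagonal entries (1,1,1,1).

The boundary map ∂_2: C_2 → C_1 maps a triangle to the signed sum of its edges. For instance
  ∂PQT = QT − PT + PQ,
  ∂RST = ST − RT + RS.
As a 9×6 matrix over Z this has rank 5, with invariant factors (1,1,1,1,1).

Now H_k = ker ∂_k / im ∂_{k+1}, so:

  H_0: rank C_0 − rank ∂_1 = 5 − 4 = 1, and the invariant factors of ∂_1 are all 1, so H_0 ≅ Z.
  H_1: rank ker ∂_1 − rank ∂_2 = (9 − 4) − 5 = 0, and the invariant factors of ∂_2 are all 1, so H_1 ≅ 0.
  H_2: rank ker ∂_2 − rank ∂_3 = (6 − 5) − 0 = 1, and there is no ∂_3, so H_2 ≅ Z.

As a check, the Euler characteristic is 5 − 9 + 6 = 2, which agrees with 1 − 0 + 1 = 2.

H_0 ≅ Z,  H_1 = 0,  H_2 ≅ Z.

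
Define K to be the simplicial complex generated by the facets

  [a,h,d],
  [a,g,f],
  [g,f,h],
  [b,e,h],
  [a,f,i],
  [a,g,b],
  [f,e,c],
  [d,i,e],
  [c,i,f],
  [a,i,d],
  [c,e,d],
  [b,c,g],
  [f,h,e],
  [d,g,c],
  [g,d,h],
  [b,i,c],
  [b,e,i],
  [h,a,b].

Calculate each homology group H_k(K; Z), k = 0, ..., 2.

H_0 ≅ Z,  H_1 ≅ Z × Z/2,  H_2 = 0.

Take the total order a < b < c < d < e < f < g < h < i on the vertex set. Then K (dimension 2) consists of the simplices:

  0-simplices (9): a, b, c, d, e, f, g, h, i
  1-simplices (27): ab, ad, af, ag, ah, ai, bc, be, bg, bh, bi, cd, ce, cf, cg, ci, de, dg, dh, di, ef, eh, ei, fg, fh, fi, gh
  2-simplices (18): abg, abh, adh, adi, afg, afi, bcg, bci, beh, bei, cde, cdg, cef, cfi, dei, dgh, efh, fgh

so the chain groups are C_0 ≅ Z^9, C_1 ≅ Z^27, C_2 ≅ Z^18.

Boundary ∂_1: C_1 → C_0 sends each edge [p,q] (with p < q) to q − p.
The resulting 9×27 matrix has rank 8, and its Smith normal form has invariant factors (1,1,1,1,1,1,1,1).

∂_2: C_2 → C_1 sends each 2-simplex [p,q,r] to [q,r] − [p,r] + [p,q]. For instance
  ∂dei = ei − di + de,
  ∂cde = de − ce + cd.
The resulting 27×18 matrix has rank 18, and its Smith normal form has invariant factors (1,1,1,1,1,1,1,1,1,1,1,1,1,1,1,1,1,2).

Computing H_k = (kernel of ∂_k) / (image of ∂_{k+1}):

  H_0: rank C_0 − rank ∂_1 = 9 − 8 = 1, and the invariant factors of ∂_1 are all 1, so H_0 = Z.
  H_1: rank ker ∂_1 − rank ∂_2 = (27 − 8) − 18 = 1, and ∂_2 has invariant factor 2 > 1, so H_1 = Z × Z/2.
  H_2: rank ker ∂_2 − rank ∂_3 = (18 − 18) − 0 = 0, and there is no ∂_3, so H_2 = 0.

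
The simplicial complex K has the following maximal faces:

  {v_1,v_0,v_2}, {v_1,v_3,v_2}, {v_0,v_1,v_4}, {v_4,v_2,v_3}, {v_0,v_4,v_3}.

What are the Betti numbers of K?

b_0 = 1, b_1 = 1, b_2 = 0.

Take the total order v_0 < v_1 < v_2 < v_3 < v_4 on the vertex set. Then K (dimension 2) consists of the simplices:

  0-simplices (5): [v_0], [v_1], [v_2], [v_3], [v_4]
  1-simplices (10): [v_0,v_1], [v_0,v_2], [v_0,v_3], [v_0,v_4], [v_1,v_2], [v_1,v_3], [v_1,v_4], [v_2,v_3], [v_2,v_4], [v_3,v_4]
  2-simplices (5): [v_0,v_1,v_2], [v_0,v_1,v_4], [v_0,v_3,v_4], [v_1,v_2,v_3], [v_2,v_3,v_4]

so the chain groups are C_0 ≅ Z^5, C_1 ≅ Z^10, C_2 ≅ Z^5.

∂_1: C_1 → C_0 is given by ∂[p,q] = [q] − [p].
The resulting 5×10 matrix has rank 4, and its Smith normal form has invariant factors (1,1,1,1).

The boundary map ∂_2: C_2 → C_1 maps a triangle to the signed sum of its edges. For instance
  ∂[v_0,v_1,v_2] = [v_1,v_2] − [v_0,v_2] + [v_0,v_1],
  ∂[v_2,v_3,v_4] = [v_3,v_4] − [v_2,v_4] + [v_2,v_3].
This gives a 10×5 integer matrix of rank 5; reducing to Smith normal form yields diagonal entries (1,1,1,1,1).

Computing H_k = (kernel of ∂_k) / (image of ∂_{k+1}):

  H_0: rank C_0 − rank ∂_1 = 5 − 4 = 1, and the invariant factors of ∂_1 are all 1, so H_0 ≅ Z.
  H_1: rank ker ∂_1 − rank ∂_2 = (10 − 4) − 5 = 1, and the invariant factors of ∂_2 are all 1, so H_1 ≅ Z.
  H_2: rank ker ∂_2 − rank ∂_3 = (5 − 5) − 0 = 0, and there is no ∂_3, so H_2 ≅ 0.

Hence the Betti numbers are b_0 = 1, b_1 = 1, b_2 = 0.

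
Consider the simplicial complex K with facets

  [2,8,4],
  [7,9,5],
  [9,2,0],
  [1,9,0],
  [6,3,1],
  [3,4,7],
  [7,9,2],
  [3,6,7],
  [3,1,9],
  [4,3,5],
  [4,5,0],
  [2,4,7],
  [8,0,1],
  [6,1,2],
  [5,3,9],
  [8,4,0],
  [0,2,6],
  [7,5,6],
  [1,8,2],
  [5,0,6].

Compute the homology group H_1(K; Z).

H_1 ≅ Z ⊕ Z_2.

Take the total order 0 < 1 < 2 < 3 < 4 < 5 < 6 < 7 < 8 < 9 on the vertex set. Then K (dimension 2) consists of the simplices:

  0-simplices (10): [0], [1], [2], [3], [4], [5], [6], [7], [8], [9]
  1-simplices (30): (30 of them)
  2-simplices (20): (20 of them)

giving chain groups C_0 ≅ Z^10, C_1 ≅ Z^30, C_2 ≅ Z^20.

The boundary map ∂_1: C_1 → C_0 maps an edge to its endpoints' difference, ∂[p,q] = q − p. For instance
  ∂[0,6] = [6] − [0].
The resulting 10×30 matrix has rank 9, and its Smith normal form has invariant factors (1,1,1,1,1,1,1,1,1).

Boundary ∂_2: C_2 → C_1 maps a triangle to the signed sum of its edges. For instance
  ∂[1,2,6] = [2,6] − [1,6] + [1,2],
  ∂[0,4,8] = [4,8] − [0,8] + [0,4].
The 30×20 boundary matrix has rank 20 and Smith normal form diag(1,1,1,1,1,1,1,1,1,1,1,1,1,1,1,1,1,1,1,2).

Now H_k = ker ∂_k / im ∂_{k+1}, so:

  H_1: rank ker ∂_1 − rank ∂_2 = (30 − 9) − 20 = 1, and ∂_2 has invariant factor 2 > 1, so H_1 ≅ Z ⊕ Z_2.

(K is a triangulation of the Klein bottle.)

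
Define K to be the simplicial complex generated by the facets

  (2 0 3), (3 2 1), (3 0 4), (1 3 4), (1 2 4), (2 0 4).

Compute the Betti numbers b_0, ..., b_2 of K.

b_0 = 1, b_1 = 0, b_2 = 1.

Take the total order 0 < 1 < 2 < 3 < 4 on the vertex set. Then K (dimension 2) consists of the simplices:

  0-simplices (5): [0], [1], [2], [3], [4]
  1-simplices (9): [0,2], [0,3], [0,4], [1,2], [1,3], [1,4], [2,3], [2,4], [3,4]
  2-simplices (6): [0,2,3], [0,2,4], [0,3,4], [1,2,3], [1,2,4], [1,3,4]

giving chain groups C_0 ≅ Z^5, C_1 ≅ Z^9, C_2 ≅ Z^6.

∂_1: C_1 → C_0 sends each edge [p,q] (with p < q) to q − p.
As a 5×9 matrix over Z this has rank 4, with invariant factors (1,1,1,1).

∂_2: C_2 → C_1 maps a triangle to the signed sum of its edges. For instance
  ∂[0,2,4] = [2,4] − [0,4] + [0,2],
  ∂[0,3,4] = [3,4] − [0,4] + [0,3].
As a 9×6 matrix over Z this has rank 5, with invariant factors (1,1,1,1,1).

Now H_k = ker ∂_k / im ∂_{k+1}, so:

  H_0: rank C_0 − rank ∂_1 = 5 − 4 = 1, and the invariant factors of ∂_1 are all 1, so H_0 ≅ Z.
  H_1: rank ker ∂_1 − rank ∂_2 = (9 − 4) − 5 = 0, and the invariant factors of ∂_2 are all 1, so H_1 ≅ 0.
  H_2: rank ker ∂_2 − rank ∂_3 = (6 − 5) − 0 = 1, and there is no ∂_3, so H_2 ≅ Z.

As a check, the Euler characteristic is 5 − 9 + 6 = 2, which agrees with 1 − 0 + 1 = 2.

Hence the Betti numbers are b_0 = 1, b_1 = 0, b_2 = 1.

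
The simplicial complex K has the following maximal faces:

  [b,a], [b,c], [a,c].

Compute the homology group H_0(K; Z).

K has 3 vertices, 3 edges.
rank ∂_0 = 0, rank ∂_1 = 2 ⇒ b_0 = 3 − 0 − 2 = 1; all invariant factors of ∂_1 are 1 so no torsion. So H_0 ≅ Z.

H_0 ≅ Z.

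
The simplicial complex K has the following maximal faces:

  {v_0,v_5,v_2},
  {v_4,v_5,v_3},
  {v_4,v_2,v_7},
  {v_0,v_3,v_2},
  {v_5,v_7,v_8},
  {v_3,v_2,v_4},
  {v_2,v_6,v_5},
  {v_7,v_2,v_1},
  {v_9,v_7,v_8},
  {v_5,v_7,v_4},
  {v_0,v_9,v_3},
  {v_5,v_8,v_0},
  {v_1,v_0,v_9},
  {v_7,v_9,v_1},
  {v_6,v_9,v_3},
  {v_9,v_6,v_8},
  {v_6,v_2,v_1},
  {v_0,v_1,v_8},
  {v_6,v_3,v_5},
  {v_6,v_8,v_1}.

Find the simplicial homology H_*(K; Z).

K has 10 vertices, 30 edges, 20 triangles.
rank ∂_0 = 0, rank ∂_1 = 9 ⇒ b_0 = 10 − 0 − 9 = 1; all invariant factors of ∂_1 are 1 so no torsion. So H_0 ≅ Z.
rank ∂_1 = 9, rank ∂_2 = 20 ⇒ b_1 = 30 − 9 − 20 = 1; ∂_2 has invariant factor(s) [2] giving torsion. So H_1 ≅ Z ⊕ Z/2.
rank ∂_2 = 20, rank ∂_3 = 0 ⇒ b_2 = 20 − 20 − 0 = 0. So H_2 ≅ 0.

H_0 ≅ Z,  H_1 ≅ Z ⊕ Z/2,  H_2 = 0.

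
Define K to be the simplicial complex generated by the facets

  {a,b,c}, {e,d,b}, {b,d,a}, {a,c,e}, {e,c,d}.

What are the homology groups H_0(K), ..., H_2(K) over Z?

H_0 = Z,  H_1 = Z,  H_2 = 0.

Take the total order a < b < c < d < e on the vertex set. Then K (dimension 2) consists of the simplices:

  0-simplices (5): a, b, c, d, e
  1-simplices (10): ab, ac, ad, ae, bc, bd, be, cd, ce, de
  2-simplices (5): abc, abd, ace, bde, cde

Hence C_0 ≅ Z^5, C_1 ≅ Z^10, C_2 ≅ Z^5.

∂_1: C_1 → C_0 sends each edge [p,q] (with p < q) to q − p. For instance
  ∂ad = d − a.
The resulting 5×10 matrix has rank 4, and its Smith normal form has invariant factors (1,1,1,1).

The boundary map ∂_2: C_2 → C_1 sends each 2-simplex [p,q,r] to [q,r] − [p,r] + [p,q]. For instance
  ∂cde = de − ce + cd,
  ∂abc = bc − ac + ab.
This gives a 10×5 integer matrix of rank 5; reducing to Smith normal form yields diagonal entries (1,1,1,1,1).

Reading off H_k = ker ∂_k / im ∂_{k+1}:

  H_0: rank C_0 − rank ∂_1 = 5 − 4 = 1, and the invariant factors of ∂_1 are all 1, so H_0 = Z.
  H_1: rank ker ∂_1 − rank ∂_2 = (10 − 4) − 5 = 1, and the invariant factors of ∂_2 are all 1, so H_1 = Z.
  H_2: rank ker ∂_2 − rank ∂_3 = (5 − 5) − 0 = 0, and there is no ∂_3, so H_2 = 0.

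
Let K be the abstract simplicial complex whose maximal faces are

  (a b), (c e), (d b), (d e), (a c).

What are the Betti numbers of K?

b_0 = 1, b_1 = 1.

We work with the vertex ordering a < b < c < d < e. The simplices of K, each written with vertices in increasing order, are:

  0-simplices (5): a, b, c, d, e
  1-simplices (5): ab, ac, bd, ce, de

Hence C_0 ≅ Z^5, C_1 ≅ Z^5.

Boundary ∂_1: C_1 → C_0 is given by ∂[p,q] = [q] − [p]. For instance
  ∂de = e − d.
This gives a 5×5 integer matrix of rank 4; reducing to Smith normal form yields diagonal entries (1,1,1,1).

From H_k ≅ ker(∂_k) / im(∂_{k+1}) we obtain:

  H_0: rank C_0 − rank ∂_1 = 5 − 4 = 1, and the invariant factors of ∂_1 are all 1, so H_0 = Z.
  H_1: rank ker ∂_1 − rank ∂_2 = (5 − 4) − 0 = 1, and there is no ∂_2, so H_1 = Z.

As a check, the Euler characteristic is 5 − 5 = 0, which agrees with 1 − 1 = 0.

Hence the Betti numbers are b_0 = 1, b_1 = 1.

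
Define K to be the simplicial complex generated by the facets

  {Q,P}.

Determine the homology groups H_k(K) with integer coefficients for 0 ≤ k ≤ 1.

Take the total order P < Q on the vertex set. Then K (dimension 1) consists of the simplices:

  0-simplices (2): P, Q
  1-simplices (1): PQ

Hence C_0 ≅ Z^2, C_1 ≅ Z^1.

The boundary map ∂_1: C_1 → C_0 sends each edge [p,q] (with p < q) to q − p.
The 2×1 boundary matrix has rank 1 and Smith normal form diag(1).

From H_k ≅ ker(∂_k) / im(∂_{k+1}) we obtain:

  H_0: rank C_0 − rank ∂_1 = 2 − 1 = 1, and the invariant factors of ∂_1 are all 1, so H_0 = Z.
  H_1: rank ker ∂_1 − rank ∂_2 = (1 − 1) − 0 = 0, and there is no ∂_2, so H_1 = 0.

H_0 ≅ Z,  H_1 = 0.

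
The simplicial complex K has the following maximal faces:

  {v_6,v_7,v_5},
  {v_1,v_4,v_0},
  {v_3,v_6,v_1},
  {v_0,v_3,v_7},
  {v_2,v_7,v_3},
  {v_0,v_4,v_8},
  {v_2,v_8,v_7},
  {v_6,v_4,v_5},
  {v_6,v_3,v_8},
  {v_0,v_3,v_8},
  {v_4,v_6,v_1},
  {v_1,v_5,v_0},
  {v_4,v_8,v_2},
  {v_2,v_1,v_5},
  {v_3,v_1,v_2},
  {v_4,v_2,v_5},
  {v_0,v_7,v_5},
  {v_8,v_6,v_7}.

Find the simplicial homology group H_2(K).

H_2 = 0.

We work with the vertex ordering v_0 < v_1 < v_2 < v_3 < v_4 < v_5 < v_6 < v_7 < v_8. The simplices of K, each written with vertices in increasing order, are:

  0-simplices (9): [v_0], [v_1], [v_2], [v_3], [v_4], [v_5], [v_6], [v_7], [v_8]
  1-simplices (27): (27 of them)
  2-simplices (18): (18 of them)

giving chain groups C_0 ≅ Z^9, C_1 ≅ Z^27, C_2 ≅ Z^18.

The boundary map ∂_1: C_1 → C_0 sends each edge [p,q] (with p < q) to q − p.
This gives a 9×27 integer matrix of rank 8; reducing to Smith normal form yields diagonal entries (1,1,1,1,1,1,1,1).

Boundary ∂_2: C_2 → C_1 acts by ∂[p,q,r] = [q,r] − [p,r] + [p,q]. For instance
  ∂[v_6,v_7,v_8] = [v_7,v_8] − [v_6,v_8] + [v_6,v_7],
  ∂[v_3,v_6,v_8] = [v_6,v_8] − [v_3,v_8] + [v_3,v_6].
This gives a 27×18 integer matrix of rank 18; reducing to Smith normal form yields diagonal entries (1,1,1,1,1,1,1,1,1,1,1,1,1,1,1,1,1,2).

From H_k ≅ ker(∂_k) / im(∂_{k+1}) we obtain:

  H_2: rank ker ∂_2 − rank ∂_3 = (18 − 18) − 0 = 0, and there is no ∂_3, so H_2 ≅ 0.

(K is a triangulation of the Klein bottle.)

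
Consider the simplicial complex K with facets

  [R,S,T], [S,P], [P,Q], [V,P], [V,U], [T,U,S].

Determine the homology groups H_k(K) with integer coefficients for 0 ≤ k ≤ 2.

Order the vertices as P < Q < R < S < T < U < V. Listing each simplex with vertices in this order, K has dimension 2 with simplices:

  0-simplices (7): P, Q, R, S, T, U, V
  1-simplices (9): PQ, PS, PV, RS, RT, ST, SU, TU, UV
  2-simplices (2): RST, STU

giving chain groups C_0 ≅ Z^7, C_1 ≅ Z^9, C_2 ≅ Z^2.

Boundary ∂_1: C_1 → C_0 is given by ∂[p,q] = [q] − [p].
The 7×9 boundary matrix has rank 6 and Smith normal form diag(1,1,1,1,1,1).

The boundary map ∂_2: C_2 → C_1 maps a triangle to the signed sum of its edges. For instance
  ∂RST = ST − RT + RS,
  ∂STU = TU − SU + ST.
The resulting 9×2 matrix has rank 2, and its Smith normal form has invariant factors (1,1).

From H_k ≅ ker(∂_k) / im(∂_{k+1}) we obtain:

  H_0: rank C_0 − rank ∂_1 = 7 − 6 = 1, and the invariant factors of ∂_1 are all 1, so H_0 = Z.
  H_1: rank ker ∂_1 − rank ∂_2 = (9 − 6) − 2 = 1, and the invariant factors of ∂_2 are all 1, so H_1 = Z.
  H_2: rank ker ∂_2 − rank ∂_3 = (2 − 2) − 0 = 0, and there is no ∂_3, so H_2 = 0.

H_0 ≅ Z,  H_1 ≅ Z,  H_2 = 0.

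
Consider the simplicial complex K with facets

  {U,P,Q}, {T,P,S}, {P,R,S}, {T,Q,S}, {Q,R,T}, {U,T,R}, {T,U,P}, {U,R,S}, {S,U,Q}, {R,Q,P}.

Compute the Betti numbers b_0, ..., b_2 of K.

b_0 = 1, b_1 = 0, b_2 = 0.

Order the vertices as P < Q < R < S < T < U. Listing each simplex with vertices in this order, K has dimension 2 with simplices:

  0-simplices (6): P, Q, R, S, T, U
  1-simplices (15): PQ, PR, PS, PT, PU, QR, QS, QT, QU, RS, RT, RU, ST, SU, TU
  2-simplices (10): PQR, PQU, PRS, PST, PTU, QRT, QST, QSU, RSU, RTU

so the chain groups are C_0 ≅ Z^6, C_1 ≅ Z^15, C_2 ≅ Z^10.

∂_1: C_1 → C_0 sends each edge [p,q] (with p < q) to q − p.
The resulting 6×15 matrix has rank 5, and its Smith normal form has invariant factors (1,1,1,1,1).

The boundary map ∂_2: C_2 → C_1 sends each 2-simplex [p,q,r] to [q,r] − [p,r] + [p,q]. For instance
  ∂PRS = RS − PS + PR,
  ∂PST = ST − PT + PS.
The 15×10 boundary matrix has rank 10 and Smith normal form diag(1,1,1,1,1,1,1,1,1,2).

Now H_k = ker ∂_k / im ∂_{k+1}, so:

  H_0: rank C_0 − rank ∂_1 = 6 − 5 = 1, and the invariant factors of ∂_1 are all 1, so H_0 ≅ Z.
  H_1: rank ker ∂_1 − rank ∂_2 = (15 − 5) − 10 = 0, and ∂_2 has invariant factor 2 > 1, so H_1 ≅ Z_2.
  H_2: rank ker ∂_2 − rank ∂_3 = (10 − 10) − 0 = 0, and there is no ∂_3, so H_2 ≅ 0.

Hence the Betti numbers are b_0 = 1, b_1 = 0, b_2 = 0.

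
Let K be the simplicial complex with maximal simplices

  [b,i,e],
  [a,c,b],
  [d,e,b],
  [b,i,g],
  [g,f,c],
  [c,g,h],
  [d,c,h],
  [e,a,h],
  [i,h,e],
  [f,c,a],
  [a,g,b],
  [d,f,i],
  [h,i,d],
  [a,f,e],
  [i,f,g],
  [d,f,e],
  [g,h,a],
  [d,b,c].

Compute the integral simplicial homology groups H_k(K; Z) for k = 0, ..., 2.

H_0 = Z,  H_1 = Z ⊕ Z/2,  H_2 = 0.

We work with the vertex ordering a < b < c < d < e < f < g < h < i. The simplices of K, each written with vertices in increasing order, are:

  0-simplices (9): a, b, c, d, e, f, g, h, i
  1-simplices (27): ab, ac, ae, af, ag, ah, bc, bd, be, bg, bi, cd, cf, cg, ch, de, df, dh, di, ef, eh, ei, fg, fi, gh, gi, hi
  2-simplices (18): abc, abg, acf, aef, aeh, agh, bcd, bde, bei, bgi, cdh, cfg, cgh, def, dfi, dhi, ehi, fgi

Hence C_0 ≅ Z^9, C_1 ≅ Z^27, C_2 ≅ Z^18.

The boundary map ∂_1: C_1 → C_0 sends each edge [p,q] (with p < q) to q − p. For instance
  ∂eh = h − e.
The 9×27 boundary matrix has rank 8 and Smith normal form diag(1,1,1,1,1,1,1,1).

∂_2: C_2 → C_1 maps a triangle to the signed sum of its edges. For instance
  ∂abg = bg − ag + ab,
  ∂bcd = cd − bd + bc.
This gives a 27×18 integer matrix of rank 18; reducing to Smith normal form yields diagonal entries (1,1,1,1,1,1,1,1,1,1,1,1,1,1,1,1,1,2).

From H_k ≅ ker(∂_k) / im(∂_{k+1}) we obtain:

  H_0: rank C_0 − rank ∂_1 = 9 − 8 = 1, and the invariant factors of ∂_1 are all 1, so H_0 ≅ Z.
  H_1: rank ker ∂_1 − rank ∂_2 = (27 − 8) − 18 = 1, and ∂_2 has invariant factor 2 > 1, so H_1 ≅ Z ⊕ Z/2.
  H_2: rank ker ∂_2 − rank ∂_3 = (18 − 18) − 0 = 0, and there is no ∂_3, so H_2 ≅ 0.

As a check, the Euler characteristic is 9 − 27 + 18 = 0, which agrees with 1 − 1 + 0 = 0.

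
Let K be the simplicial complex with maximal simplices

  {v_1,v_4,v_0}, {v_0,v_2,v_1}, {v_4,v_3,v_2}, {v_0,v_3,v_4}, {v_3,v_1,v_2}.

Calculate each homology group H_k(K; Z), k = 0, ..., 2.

H_0 ≅ Z,  H_1 ≅ Z,  H_2 = 0.

We work with the vertex ordering v_0 < v_1 < v_2 < v_3 < v_4. The simplices of K, each written with vertices in increasing order, are:

  0-simplices (5): [v_0], [v_1], [v_2], [v_3], [v_4]
  1-simplices (10): [v_0,v_1], [v_0,v_2], [v_0,v_3], [v_0,v_4], [v_1,v_2], [v_1,v_3], [v_1,v_4], [v_2,v_3], [v_2,v_4], [v_3,v_4]
  2-simplices (5): [v_0,v_1,v_2], [v_0,v_1,v_4], [v_0,v_3,v_4], [v_1,v_2,v_3], [v_2,v_3,v_4]

so the chain groups are C_0 ≅ Z^5, C_1 ≅ Z^10, C_2 ≅ Z^5.

The boundary map ∂_1: C_1 → C_0 maps an edge to its endpoints' difference, ∂[p,q] = q − p. For instance
  ∂[v_2,v_3] = [v_3] − [v_2].
This gives a 5×10 integer matrix of rank 4; reducing to Smith normal form yields diagonal entries (1,1,1,1).

The boundary map ∂_2: C_2 → C_1 acts by ∂[p,q,r] = [q,r] − [p,r] + [p,q]. For instance
  ∂[v_0,v_1,v_4] = [v_1,v_4] − [v_0,v_4] + [v_0,v_1],
  ∂[v_0,v_1,v_2] = [v_1,v_2] − [v_0,v_2] + [v_0,v_1].
The 10×5 boundary matrix has rank 5 and Smith normal form diag(1,1,1,1,1).

From H_k ≅ ker(∂_k) / im(∂_{k+1}) we obtain:

  H_0: rank C_0 − rank ∂_1 = 5 − 4 = 1, and the invariant factors of ∂_1 are all 1, so H_0 ≅ Z.
  H_1: rank ker ∂_1 − rank ∂_2 = (10 − 4) − 5 = 1, and the invariant factors of ∂_2 are all 1, so H_1 ≅ Z.
  H_2: rank ker ∂_2 − rank ∂_3 = (5 − 5) − 0 = 0, and there is no ∂_3, so H_2 ≅ 0.

(K is a triangulation of the Möbius band.)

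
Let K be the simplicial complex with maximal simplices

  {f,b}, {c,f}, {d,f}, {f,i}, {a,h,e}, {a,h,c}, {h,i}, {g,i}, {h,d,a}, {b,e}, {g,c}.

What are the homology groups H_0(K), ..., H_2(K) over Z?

We work with the vertex ordering a < b < c < d < e < f < g < h < i. The simplices of K, each written with vertices in increasing order, are:

  0-simplices (9): a, b, c, d, e, f, g, h, i
  1-simplices (15): ac, ad, ae, ah, be, bf, cf, cg, ch, df, dh, eh, fi, gi, hi
  2-simplices (3): ach, adh, aeh

giving chain groups C_0 ≅ Z^9, C_1 ≅ Z^15, C_2 ≅ Z^3.

∂_1: C_1 → C_0 sends each edge [p,q] (with p < q) to q − p.
The resulting 9×15 matrix has rank 8, and its Smith normal form has invariant factors (1,1,1,1,1,1,1,1).

The boundary map ∂_2: C_2 → C_1 sends each 2-simplex [p,q,r] to [q,r] − [p,r] + [p,q]. For instance
  ∂adh = dh − ah + ad,
  ∂aeh = eh − ah + ae.
This gives a 15×3 integer matrix of rank 3; reducing to Smith normal form yields diagonal entries (1,1,1).

Computing H_k = (kernel of ∂_k) / (image of ∂_{k+1}):

  H_0: rank C_0 − rank ∂_1 = 9 − 8 = 1, and the invariant factors of ∂_1 are all 1, so H_0 = Z.
  H_1: rank ker ∂_1 − rank ∂_2 = (15 − 8) − 3 = 4, and the invariant factors of ∂_2 are all 1, so H_1 = Z^4.
  H_2: rank ker ∂_2 − rank ∂_3 = (3 − 3) − 0 = 0, and there is no ∂_3, so H_2 = 0.

As a check, the Euler characteristic is 9 − 15 + 3 = -3, which agrees with 1 − 4 + 0 = -3.

H_0 ≅ Z,  H_1 ≅ Z^4,  H_2 = 0.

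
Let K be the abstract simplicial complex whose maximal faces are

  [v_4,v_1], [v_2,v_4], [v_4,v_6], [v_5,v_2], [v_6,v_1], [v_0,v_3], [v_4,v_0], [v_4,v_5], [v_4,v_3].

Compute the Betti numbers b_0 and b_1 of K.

b_0 = 1, b_1 = 3.

Order the vertices as v_0 < v_1 < v_2 < v_3 < v_4 < v_5 < v_6. Listing each simplex with vertices in this order, K has dimension 1 with simplices:

  0-simplices (7): [v_0], [v_1], [v_2], [v_3], [v_4], [v_5], [v_6]
  1-simplices (9): [v_0,v_3], [v_0,v_4], [v_1,v_4], [v_1,v_6], [v_2,v_4], [v_2,v_5], [v_3,v_4], [v_4,v_5], [v_4,v_6]

Hence C_0 ≅ Z^7, C_1 ≅ Z^9.

The boundary map ∂_1: C_1 → C_0 is given by ∂[p,q] = [q] − [p].
This gives a 7×9 integer matrix of rank 6; reducing to Smith normal form yields diagonal entries (1,1,1,1,1,1).

From H_k ≅ ker(∂_k) / im(∂_{k+1}) we obtain:

  H_0: rank C_0 − rank ∂_1 = 7 − 6 = 1, and the invariant factors of ∂_1 are all 1, so H_0 = Z.
  H_1: rank ker ∂_1 − rank ∂_2 = (9 − 6) − 0 = 3, and there is no ∂_2, so H_1 = Z^3.

As a check, the Euler characteristic is 7 − 9 = -2, which agrees with 1 − 3 = -2.

Hence the Betti numbers are b_0 = 1, b_1 = 3.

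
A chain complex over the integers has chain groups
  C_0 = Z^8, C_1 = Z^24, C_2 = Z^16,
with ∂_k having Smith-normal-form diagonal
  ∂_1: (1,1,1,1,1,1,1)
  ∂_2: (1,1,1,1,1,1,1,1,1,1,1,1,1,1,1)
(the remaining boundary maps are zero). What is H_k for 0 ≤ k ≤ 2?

H_0: b_0 = 8 − 0 − 7 = 1; torsion from ∂_1 factors > 1: none. So H_0 = Z.
H_1: b_1 = 24 − 7 − 15 = 2; torsion from ∂_2 factors > 1: none. So H_1 = Z^2.
H_2: b_2 = 16 − 15 − 0 = 1; torsion from ∂_3 factors > 1: none. So H_2 = Z.

H_0 = Z,  H_1 = Z^2,  H_2 = Z.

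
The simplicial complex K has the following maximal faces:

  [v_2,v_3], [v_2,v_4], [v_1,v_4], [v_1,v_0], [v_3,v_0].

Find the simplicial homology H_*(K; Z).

Order the vertices as v_0 < v_1 < v_2 < v_3 < v_4. Listing each simplex with vertices in this order, K has dimension 1 with simplices:

  0-simplices (5): [v_0], [v_1], [v_2], [v_3], [v_4]
  1-simplices (5): [v_0,v_1], [v_0,v_3], [v_1,v_4], [v_2,v_3], [v_2,v_4]

giving chain groups C_0 ≅ Z^5, C_1 ≅ Z^5.

Boundary ∂_1: C_1 → C_0 maps an edge to its endpoints' difference, ∂[p,q] = q − p. For instance
  ∂[v_1,v_4] = [v_4] − [v_1].
This gives a 5×5 integer matrix of rank 4; reducing to Smith normal form yields diagonal entries (1,1,1,1).

Reading off H_k = ker ∂_k / im ∂_{k+1}:

  H_0: rank C_0 − rank ∂_1 = 5 − 4 = 1, and the invariant factors of ∂_1 are all 1, so H_0 ≅ Z.
  H_1: rank ker ∂_1 − rank ∂_2 = (5 − 4) − 0 = 1, and there is no ∂_2, so H_1 ≅ Z.

(K is a triangulation of the circle S^1.)

H_0 ≅ Z,  H_1 ≅ Z.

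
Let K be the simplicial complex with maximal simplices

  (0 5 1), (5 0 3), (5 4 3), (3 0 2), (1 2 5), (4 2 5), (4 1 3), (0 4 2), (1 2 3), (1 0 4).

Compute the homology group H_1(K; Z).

Fix the vertex order 0 < 1 < 2 < 3 < 4 < 5 and write every simplex with vertices in increasing order. Then dim K = 2 and the simplices of K are:

  0-simplices (6): [0], [1], [2], [3], [4], [5]
  1-simplices (15): [0,1], [0,2], [0,3], [0,4], [0,5], [1,2], [1,3], [1,4], [1,5], [2,3], [2,4], [2,5], [3,4], [3,5], [4,5]
  2-simplices (10): [0,1,4], [0,1,5], [0,2,3], [0,2,4], [0,3,5], [1,2,3], [1,2,5], [1,3,4], [2,4,5], [3,4,5]

so the chain groups are C_0 ≅ Z^6, C_1 ≅ Z^15, C_2 ≅ Z^10.

Boundary ∂_1: C_1 → C_0 maps an edge to its endpoints' difference, ∂[p,q] = q − p. For instance
  ∂[0,5] = [5] − [0].
This gives a 6×15 integer matrix of rank 5; reducing to Smith normal form yields diagonal entries (1,1,1,1,1).

∂_2: C_2 → C_1 sends each 2-simplex [p,q,r] to [q,r] − [p,r] + [p,q]. For instance
  ∂[3,4,5] = [4,5] − [3,5] + [3,4],
  ∂[0,2,4] = [2,4] − [0,4] + [0,2].
As a 15×10 matrix over Z this has rank 10, with invariant factors (1,1,1,1,1,1,1,1,1,2).

Now H_k = ker ∂_k / im ∂_{k+1}, so:

  H_1: rank ker ∂_1 − rank ∂_2 = (15 − 5) − 10 = 0, and ∂_2 has invariant factor 2 > 1, so H_1 = Z/2.

H_1 ≅ Z/2.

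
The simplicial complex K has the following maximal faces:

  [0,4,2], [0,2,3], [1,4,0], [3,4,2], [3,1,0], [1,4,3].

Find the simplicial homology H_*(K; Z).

H_0 ≅ Z,  H_1 = 0,  H_2 ≅ Z.

We work with the vertex ordering 0 < 1 < 2 < 3 < 4. The simplices of K, each written with vertices in increasing order, are:

  0-simplices (5): [0], [1], [2], [3], [4]
  1-simplices (9): [0,1], [0,2], [0,3], [0,4], [1,3], [1,4], [2,3], [2,4], [3,4]
  2-simplices (6): [0,1,3], [0,1,4], [0,2,3], [0,2,4], [1,3,4], [2,3,4]

so the chain groups are C_0 ≅ Z^5, C_1 ≅ Z^9, C_2 ≅ Z^6.

Boundary ∂_1: C_1 → C_0 sends each edge [p,q] (with p < q) to q − p. For instance
  ∂[2,3] = [3] − [2].
The resulting 5×9 matrix has rank 4, and its Smith normal form has invariant factors (1,1,1,1).

∂_2: C_2 → C_1 maps a triangle to the signed sum of its edges. For instance
  ∂[0,2,3] = [2,3] − [0,3] + [0,2],
  ∂[0,1,4] = [1,4] − [0,4] + [0,1].
This gives a 9×6 integer matrix of rank 5; reducing to Smith normal form yields diagonal entries (1,1,1,1,1).

Computing H_k = (kernel of ∂_k) / (image of ∂_{k+1}):

  H_0: rank C_0 − rank ∂_1 = 5 − 4 = 1, and the invariant factors of ∂_1 are all 1, so H_0 ≅ Z.
  H_1: rank ker ∂_1 − rank ∂_2 = (9 − 4) − 5 = 0, and the invariant factors of ∂_2 are all 1, so H_1 ≅ 0.
  H_2: rank ker ∂_2 − rank ∂_3 = (6 − 5) − 0 = 1, and there is no ∂_3, so H_2 ≅ Z.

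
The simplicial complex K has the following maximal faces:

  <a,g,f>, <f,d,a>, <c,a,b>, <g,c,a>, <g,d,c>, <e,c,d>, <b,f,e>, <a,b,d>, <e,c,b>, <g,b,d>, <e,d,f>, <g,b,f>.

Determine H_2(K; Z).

Take the total order a < b < c < d < e < f < g on the vertex set. Then K (dimension 2) consists of the simplices:

  0-simplices (7): a, b, c, d, e, f, g
  1-simplices (18): ab, ac, ad, af, ag, bc, bd, be, bf, bg, cd, ce, cg, de, df, dg, ef, fg
  2-simplices (12): abc, abd, acg, adf, afg, bce, bdg, bef, bfg, cde, cdg, def

so the chain groups are C_0 ≅ Z^7, C_1 ≅ Z^18, C_2 ≅ Z^12.

The boundary map ∂_1: C_1 → C_0 maps an edge to its endpoints' difference, ∂[p,q] = q − p. For instance
  ∂bf = f − b.
This gives a 7×18 integer matrix of rank 6; reducing to Smith normal form yields diagonal entries (1,1,1,1,1,1).

∂_2: C_2 → C_1 maps a triangle to the signed sum of its edges. For instance
  ∂bce = ce − be + bc,
  ∂adf = df − af + ad.
This gives a 18×12 integer matrix of rank 12; reducing to Smith normal form yields diagonal entries (1,1,1,1,1,1,1,1,1,1,1,2).

Now H_k = ker ∂_k / im ∂_{k+1}, so:

  H_2: rank ker ∂_2 − rank ∂_3 = (12 − 12) − 0 = 0, and there is no ∂_3, so H_2 ≅ 0.

H_2 ≅ 0.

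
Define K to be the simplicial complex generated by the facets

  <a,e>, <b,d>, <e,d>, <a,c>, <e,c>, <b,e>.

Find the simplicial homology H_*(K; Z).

Order the vertices as a < b < c < d < e. Listing each simplex with vertices in this order, K has dimension 1 with simplices:

  0-simplices (5): a, b, c, d, e
  1-simplices (6): ac, ae, bd, be, ce, de

Hence C_0 ≅ Z^5, C_1 ≅ Z^6.

∂_1: C_1 → C_0 maps an edge to its endpoints' difference, ∂[p,q] = q − p.
The 5×6 boundary matrix has rank 4 and Smith normal form diag(1,1,1,1).

Computing H_k = (kernel of ∂_k) / (image of ∂_{k+1}):

  H_0: rank C_0 − rank ∂_1 = 5 − 4 = 1, and the invariant factors of ∂_1 are all 1, so H_0 = Z.
  H_1: rank ker ∂_1 − rank ∂_2 = (6 − 4) − 0 = 2, and there is no ∂_2, so H_1 = Z^2.

H_0 = Z,  H_1 = Z^2.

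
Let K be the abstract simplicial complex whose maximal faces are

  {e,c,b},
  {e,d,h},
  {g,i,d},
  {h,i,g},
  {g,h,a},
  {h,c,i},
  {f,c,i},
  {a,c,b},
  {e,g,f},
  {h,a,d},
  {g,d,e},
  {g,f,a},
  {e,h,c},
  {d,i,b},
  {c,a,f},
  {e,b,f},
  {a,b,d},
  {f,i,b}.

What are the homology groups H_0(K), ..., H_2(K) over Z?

We work with the vertex ordering a < b < c < d < e < f < g < h < i. The simplices of K, each written with vertices in increasing order, are:

  0-simplices (9): a, b, c, d, e, f, g, h, i
  1-simplices (27): ab, ac, ad, af, ag, ah, bc, bd, be, bf, bi, ce, cf, ch, ci, de, dg, dh, di, ef, eg, eh, fg, fi, gh, gi, hi
  2-simplices (18): abc, abd, acf, adh, afg, agh, bce, bdi, bef, bfi, ceh, cfi, chi, deg, deh, dgi, efg, ghi

Hence C_0 ≅ Z^9, C_1 ≅ Z^27, C_2 ≅ Z^18.

∂_1: C_1 → C_0 is given by ∂[p,q] = [q] − [p].
This gives a 9×27 integer matrix of rank 8; reducing to Smith normal form yields diagonal entries (1,1,1,1,1,1,1,1).

∂_2: C_2 → C_1 sends each 2-simplex [p,q,r] to [q,r] − [p,r] + [p,q]. For instance
  ∂cfi = fi − ci + cf,
  ∂abc = bc − ac + ab.
The 27×18 boundary matrix has rank 18 and Smith normal form diag(1,1,1,1,1,1,1,1,1,1,1,1,1,1,1,1,1,2).

Now H_k = ker ∂_k / im ∂_{k+1}, so:

  H_0: rank C_0 − rank ∂_1 = 9 − 8 = 1, and the invariant factors of ∂_1 are all 1, so H_0 ≅ Z.
  H_1: rank ker ∂_1 − rank ∂_2 = (27 − 8) − 18 = 1, and ∂_2 has invariant factor 2 > 1, so H_1 ≅ Z ⊕ Z/2.
  H_2: rank ker ∂_2 − rank ∂_3 = (18 − 18) − 0 = 0, and there is no ∂_3, so H_2 ≅ 0.

H_0 = Z,  H_1 = Z ⊕ Z/2,  H_2 = 0.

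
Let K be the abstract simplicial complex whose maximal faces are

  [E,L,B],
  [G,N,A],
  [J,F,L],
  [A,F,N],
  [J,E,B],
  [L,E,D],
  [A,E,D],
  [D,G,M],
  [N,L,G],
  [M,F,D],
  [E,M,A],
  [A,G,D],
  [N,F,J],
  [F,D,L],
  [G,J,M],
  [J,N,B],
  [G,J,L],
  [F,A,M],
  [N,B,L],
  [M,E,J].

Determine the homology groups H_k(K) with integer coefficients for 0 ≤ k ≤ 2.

Order the vertices as A < B < D < E < F < G < J < L < M < N. Listing each simplex with vertices in this order, K has dimension 2 with simplices:

  0-simplices (10): A, B, D, E, F, G, J, L, M, N
  1-simplices (30): AD, AE, AF, AG, AM, AN, BE, BJ, BL, BN, DE, DF, DG, DL, DM, EJ, EL, EM, FJ, FL, FM, FN, GJ, GL, GM, GN, JL, JM, JN, LN
  2-simplices (20): ADE, ADG, AEM, AFM, AFN, AGN, BEJ, BEL, BJN, BLN, DEL, DFL, DFM, DGM, EJM, FJL, FJN, GJL, GJM, GLN

so the chain groups are C_0 ≅ Z^10, C_1 ≅ Z^30, C_2 ≅ Z^20.

∂_1: C_1 → C_0 sends each edge [p,q] (with p < q) to q − p. For instance
  ∂BN = N − B.
This gives a 10×30 integer matrix of rank 9; reducing to Smith normal form yields diagonal entries (1,1,1,1,1,1,1,1,1).

The boundary map ∂_2: C_2 → C_1 sends each 2-simplex [p,q,r] to [q,r] − [p,r] + [p,q]. For instance
  ∂AEM = EM − AM + AE,
  ∂FJL = JL − FL + FJ.
The 30×20 boundary matrix has rank 20 and Smith normal form diag(1,1,1,1,1,1,1,1,1,1,1,1,1,1,1,1,1,1,1,2).

From H_k ≅ ker(∂_k) / im(∂_{k+1}) we obtain:

  H_0: rank C_0 − rank ∂_1 = 10 − 9 = 1, and the invariant factors of ∂_1 are all 1, so H_0 ≅ Z.
  H_1: rank ker ∂_1 − rank ∂_2 = (30 − 9) − 20 = 1, and ∂_2 has invariant factor 2 > 1, so H_1 ≅ Z ⊕ Z/2.
  H_2: rank ker ∂_2 − rank ∂_3 = (20 − 20) − 0 = 0, and there is no ∂_3, so H_2 ≅ 0.

(K is a triangulation of the Klein bottle.)

H_0 = Z,  H_1 = Z ⊕ Z/2,  H_2 = 0.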